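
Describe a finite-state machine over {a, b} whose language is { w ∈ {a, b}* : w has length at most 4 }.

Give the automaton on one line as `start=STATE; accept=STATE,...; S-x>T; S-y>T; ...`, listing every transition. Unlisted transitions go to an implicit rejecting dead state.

Count input length up to 5: every symbol moves from s0 toward s5, which means 'more than 4' and absorbs. Accept from {s0, s1, s2, s3, s4}.
6 states suffice.
        a   b  
>* s0   s1  s1 
 * s1   s2  s2 
 * s2   s3  s3 
 * s3   s4  s4 
 * s4   s5  s5 
   s5   s5  s5 
(> = start, * = accepting)

start=s0; accept=s0,s1,s2,s3,s4; s0-a>s1; s0-b>s1; s1-a>s2; s1-b>s2; s2-a>s3; s2-b>s3; s3-a>s4; s3-b>s4; s4-a>s5; s4-b>s5; s5-a>s5; s5-b>s5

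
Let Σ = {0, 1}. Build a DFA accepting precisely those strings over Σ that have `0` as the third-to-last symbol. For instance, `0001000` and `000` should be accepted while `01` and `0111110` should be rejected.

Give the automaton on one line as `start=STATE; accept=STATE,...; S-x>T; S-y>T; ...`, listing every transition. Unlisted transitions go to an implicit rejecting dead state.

Because acceptance depends on a position counted from the end, the machine has to buffer the most recent 3 symbols. Make each state the string of the last up-to-3 symbols read; on input `x` shift the window left and append `x`. Accept when the buffered window has length 3 and begins with `0`.
A 15-state machine:
          0    1  
>  q0     q1   q2 
   q1     q3   q4 
   q2     q5   q6 
   q3     q7   q8 
   q4     q9  q10 
   q5    q11  q12 
   q6    q13  q14 
 * q7     q7   q8 
 * q8     q9  q10 
 * q9    q11  q12 
 * q10   q13  q14 
   q11    q7   q8 
   q12    q9  q10 
   q13   q11  q12 
   q14   q13  q14 
(> = start, * = accepting)

start=q0; accept=q7,q8,q9,q10; q0-0>q1; q0-1>q2; q1-0>q3; q1-1>q4; q2-0>q5; q2-1>q6; q3-0>q7; q3-1>q8; q4-0>q9; q4-1>q10; q5-0>q11; q5-1>q12; q6-0>q13; q6-1>q14; q7-0>q7; q7-1>q8; q8-0>q9; q8-1>q10; q9-0>q11; q9-1>q12; q10-0>q13; q10-1>q14; q11-0>q7; q11-1>q8; q12-0>q9; q12-1>q10; q13-0>q11; q13-1>q12; q14-0>q13; q14-1>q14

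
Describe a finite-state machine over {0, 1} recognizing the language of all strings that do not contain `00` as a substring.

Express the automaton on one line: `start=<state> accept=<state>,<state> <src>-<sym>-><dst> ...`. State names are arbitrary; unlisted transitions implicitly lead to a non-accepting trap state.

This is the complement of 'contains `00`'. Use the same substring-matching states — s0 through s2 holding how much of `00` has just been matched — but flip the accepting set: everything except the trap s2 accepts.
3 states suffice.
        0   1  
>* s0   s1  s0 
 * s1   s2  s0 
   s2   s2  s2 
(> = start, * = accepting)

start=s0 accept=s0,s1 s0-0->s1 s0-1->s0 s1-0->s2 s1-1->s0 s2-0->s2 s2-1->s2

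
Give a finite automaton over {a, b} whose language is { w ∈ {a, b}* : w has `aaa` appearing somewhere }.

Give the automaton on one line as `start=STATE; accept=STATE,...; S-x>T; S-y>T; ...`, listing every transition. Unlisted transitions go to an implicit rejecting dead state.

start=q0; accept=q3; q0-a>q1; q0-b>q0; q1-a>q2; q1-b>q0; q2-a>q3; q2-b>q0; q3-a>q3; q3-b>q3

Track how much of `aaa` has been matched so far: state q0 is no progress, q3 is the absorbing accept state reached once `aaa` has occurred. Intermediate states record partial matches; on a mismatch, fall back to the longest reusable overlap.
        a   b  
>  q0   q1  q0 
   q1   q2  q0 
   q2   q3  q0 
 * q3   q3  q3 
(> = start, * = accepting)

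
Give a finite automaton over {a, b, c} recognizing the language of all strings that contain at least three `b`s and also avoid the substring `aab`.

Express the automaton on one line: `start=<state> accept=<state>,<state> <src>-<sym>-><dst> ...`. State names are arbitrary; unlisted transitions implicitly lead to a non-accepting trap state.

start=q0 accept=q9,q11,q12 q0-a->q1 q0-b->q2 q0-c->q0 q1-a->q3 q1-b->q2 q1-c->q0 q2-a->q4 q2-b->q5 q2-c->q2 q3-a->q3 q3-b->q6 q3-c->q0 q4-a->q7 q4-b->q5 q4-c->q2 q5-a->q8 q5-b->q9 q5-c->q5 q6-a->q6 q6-b->q6 q6-c->q6 q7-a->q7 q7-b->q6 q7-c->q2 q8-a->q10 q8-b->q9 q8-c->q5 q9-a->q11 q9-b->q9 q9-c->q9 q10-a->q10 q10-b->q6 q10-c->q5 q11-a->q12 q11-b->q9 q11-c->q9 q12-a->q12 q12-b->q6 q12-c->q9

Run two small machines in parallel and take their product. The first has 5 states tracking the count of `b`s, saturating at 4; the second has 4 states tracking partial matches of the forbidden pattern `aab`. A product state is a pair (one from each), accepting exactly when both do. Minimizing collapses redundant product states.
A 13-state machine:
          a    b    c  
>  q0     q1   q2   q0 
   q1     q3   q2   q0 
   q2     q4   q5   q2 
   q3     q3   q6   q0 
   q4     q7   q5   q2 
   q5     q8   q9   q5 
   q6     q6   q6   q6 
   q7     q7   q6   q2 
   q8    q10   q9   q5 
 * q9    q11   q9   q9 
   q10   q10   q6   q5 
 * q11   q12   q9   q9 
 * q12   q12   q6   q9 
(> = start, * = accepting)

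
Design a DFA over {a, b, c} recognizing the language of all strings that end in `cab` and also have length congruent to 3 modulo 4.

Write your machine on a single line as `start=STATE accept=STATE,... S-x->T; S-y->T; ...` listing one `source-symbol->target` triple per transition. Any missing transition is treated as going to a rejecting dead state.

Build one automaton per condition and run them in lockstep. The first has 4 states tracking how much of the suffix `cab` has currently been matched; the second has 4 states tracking the input length modulo 4. A product state is a pair (one from each), accepting exactly when both do.
          a    b    c  
>  q0     q1   q1   q2 
   q1     q3   q3   q4 
   q2     q5   q3   q4 
   q3     q6   q6   q7 
   q4     q8   q6   q7 
   q5     q6   q9   q7 
   q6     q0   q0  q10 
   q7    q11   q0  q10 
   q8     q0  q12  q10 
 * q9     q0   q0  q10 
   q10   q13   q1   q2 
   q11    q1  q14   q2 
   q12    q1   q1   q2 
   q13    q3  q15   q4 
   q14    q3   q3   q4 
   q15    q6   q6   q7 
(> = start, * = accepting)

start=q0; accept=q9; q0-a->q1; q0-b->q1; q0-c->q2; q1-a->q3; q1-b->q3; q1-c->q4; q2-a->q5; q2-b->q3; q2-c->q4; q3-a->q6; q3-b->q6; q3-c->q7; q4-a->q8; q4-b->q6; q4-c->q7; q5-a->q6; q5-b->q9; q5-c->q7; q6-a->q0; q6-b->q0; q6-c->q10; q7-a->q11; q7-b->q0; q7-c->q10; q8-a->q0; q8-b->q12; q8-c->q10; q9-a->q0; q9-b->q0; q9-c->q10; q10-a->q13; q10-b->q1; q10-c->q2; q11-a->q1; q11-b->q14; q11-c->q2; q12-a->q1; q12-b->q1; q12-c->q2; q13-a->q3; q13-b->q15; q13-c->q4; q14-a->q3; q14-b->q3; q14-c->q4; q15-a->q6; q15-b->q6; q15-c->q7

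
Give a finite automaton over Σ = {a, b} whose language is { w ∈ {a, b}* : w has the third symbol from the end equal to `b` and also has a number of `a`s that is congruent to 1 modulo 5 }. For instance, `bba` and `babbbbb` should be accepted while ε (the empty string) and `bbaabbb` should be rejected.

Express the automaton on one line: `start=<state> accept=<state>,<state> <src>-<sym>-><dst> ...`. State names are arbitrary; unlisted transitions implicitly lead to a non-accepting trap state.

start=S0 accept=S9,S10,S12,S15 S0-a->S1 S0-b->S2 S1-a->S3 S1-b->S4 S2-a->S5 S2-b->S6 S3-a->S7 S3-b->S3 S4-a->S3 S4-b->S8 S5-a->S3 S5-b->S9 S6-a->S10 S6-b->S6 S7-a->S11 S7-b->S7 S8-a->S3 S8-b->S12 S9-a->S3 S9-b->S8 S10-a->S3 S10-b->S9 S11-a->S0 S11-b->S13 S12-a->S3 S12-b->S12 S13-a->S14 S13-b->S13 S14-a->S15 S14-b->S2 S15-a->S3 S15-b->S4

Run two small machines in parallel and take their product. The first has 15 states tracking the last 3 symbols read; the second has 5 states tracking the count of `a`s modulo 5. A product state is a pair (one from each), accepting exactly when both do. After merging equivalent states the machine shrinks.
With 16 states:
          a    b  
>  S0     S1   S2 
   S1     S3   S4 
   S2     S5   S6 
   S3     S7   S3 
   S4     S3   S8 
   S5     S3   S9 
   S6    S10   S6 
   S7    S11   S7 
   S8     S3  S12 
 * S9     S3   S8 
 * S10    S3   S9 
   S11    S0  S13 
 * S12    S3  S12 
   S13   S14  S13 
   S14   S15   S2 
 * S15    S3   S4 
(> = start, * = accepting)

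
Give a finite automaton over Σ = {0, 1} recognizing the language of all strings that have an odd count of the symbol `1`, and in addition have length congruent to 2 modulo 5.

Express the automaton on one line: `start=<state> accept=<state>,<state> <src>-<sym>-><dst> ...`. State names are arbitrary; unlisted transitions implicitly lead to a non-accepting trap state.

start=A accept=E A-0->B A-1->C B-0->D B-1->E C-0->E C-1->D D-0->F D-1->G E-0->G E-1->F F-0->H F-1->I G-0->I G-1->H H-0->A H-1->J I-0->J I-1->A J-0->C J-1->B

Run two small machines in parallel and take their product. One (2 states) tracks the count of `1`s modulo 2; the other (5 states) tracks the input length modulo 5. Each combined state is a pair, one component from each; accept when both components accept.
A 10-state machine:
       0  1 
>  A   B  C 
   B   D  E 
   C   E  D 
   D   F  G 
 * E   G  F 
   F   H  I 
   G   I  H 
   H   A  J 
   I   J  A 
   J   C  B 
(> = start, * = accepting)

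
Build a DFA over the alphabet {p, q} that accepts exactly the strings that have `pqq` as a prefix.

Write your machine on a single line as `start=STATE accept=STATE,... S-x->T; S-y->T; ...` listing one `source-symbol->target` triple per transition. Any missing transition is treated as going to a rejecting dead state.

Walk along `pqq` while the input agrees: from s0 take `p` to s1, and so on. Any deviation drops to the rejecting sink s4. Once s3 is reached the prefix is confirmed and every continuation is accepted.
        p   q  
>  s0   s1  s4 
   s1   s4  s2 
   s2   s4  s3 
 * s3   s3  s3 
   s4   s4  s4 
(> = start, * = accepting)

start=s0; accept=s3; s0-p->s1; s0-q->s4; s1-p->s4; s1-q->s2; s2-p->s4; s2-q->s3; s3-p->s3; s3-q->s3; s4-p->s4; s4-q->s4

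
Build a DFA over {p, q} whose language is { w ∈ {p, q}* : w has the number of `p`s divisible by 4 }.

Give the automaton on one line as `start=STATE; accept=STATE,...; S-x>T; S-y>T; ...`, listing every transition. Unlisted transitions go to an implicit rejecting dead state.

The only thing that matters is how many `p`s have appeared, reduced mod 4. Use one state per residue: s0 for 0, …, s3 for 3. Reading `p` moves to the next residue; anything else stays put. s0 is accepting.
        p   q  
>* s0   s1  s0 
   s1   s2  s1 
   s2   s3  s2 
   s3   s0  s3 
(> = start, * = accepting)

start=s0; accept=s0; s0-p>s1; s0-q>s0; s1-p>s2; s1-q>s1; s2-p>s3; s2-q>s2; s3-p>s0; s3-q>s3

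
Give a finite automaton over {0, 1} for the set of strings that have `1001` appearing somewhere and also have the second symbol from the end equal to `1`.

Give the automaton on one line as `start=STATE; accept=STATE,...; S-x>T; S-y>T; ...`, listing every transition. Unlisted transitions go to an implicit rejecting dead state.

Handle the two conditions separately and then intersect. The first has 5 states tracking whether and how much of `1001` has been seen; the second has 7 states tracking the last 2 symbols read. A product state is a pair (one from each), accepting exactly when both do.
12 states suffice.
          0    1  
>  s0     s1   s2 
   s1     s3   s4 
   s2     s5   s6 
   s3     s3   s4 
   s4     s5   s6 
   s5     s7   s4 
   s6     s5   s6 
   s7     s3   s8 
   s8     s9  s10 
 * s9    s11   s8 
 * s10    s9  s10 
   s11   s11   s8 
(> = start, * = accepting)

start=s0; accept=s9,s10; s0-0>s1; s0-1>s2; s1-0>s3; s1-1>s4; s2-0>s5; s2-1>s6; s3-0>s3; s3-1>s4; s4-0>s5; s4-1>s6; s5-0>s7; s5-1>s4; s6-0>s5; s6-1>s6; s7-0>s3; s7-1>s8; s8-0>s9; s8-1>s10; s9-0>s11; s9-1>s8; s10-0>s9; s10-1>s10; s11-0>s11; s11-1>s8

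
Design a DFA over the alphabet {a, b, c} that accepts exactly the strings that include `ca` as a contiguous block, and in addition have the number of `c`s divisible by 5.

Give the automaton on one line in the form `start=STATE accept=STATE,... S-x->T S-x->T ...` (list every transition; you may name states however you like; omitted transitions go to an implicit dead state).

start=s0 accept=s14 s0-a->s0 s0-b->s0 s0-c->s1 s1-a->s2 s1-b->s3 s1-c->s4 s2-a->s2 s2-b->s2 s2-c->s5 s3-a->s3 s3-b->s3 s3-c->s4 s4-a->s5 s4-b->s6 s4-c->s7 s5-a->s5 s5-b->s5 s5-c->s8 s6-a->s6 s6-b->s6 s6-c->s7 s7-a->s8 s7-b->s9 s7-c->s10 s8-a->s8 s8-b->s8 s8-c->s11 s9-a->s9 s9-b->s9 s9-c->s10 s10-a->s11 s10-b->s12 s10-c->s13 s11-a->s11 s11-b->s11 s11-c->s14 s12-a->s12 s12-b->s12 s12-c->s13 s13-a->s14 s13-b->s0 s13-c->s1 s14-a->s14 s14-b->s14 s14-c->s2

Handle the two conditions separately and then intersect. The first has 3 states tracking whether and how much of `ca` has been seen; the second has 5 states tracking the count of `c`s modulo 5. A product state is a pair (one from each), accepting exactly when both do.
          a    b    c  
>  s0     s0   s0   s1 
   s1     s2   s3   s4 
   s2     s2   s2   s5 
   s3     s3   s3   s4 
   s4     s5   s6   s7 
   s5     s5   s5   s8 
   s6     s6   s6   s7 
   s7     s8   s9  s10 
   s8     s8   s8  s11 
   s9     s9   s9  s10 
   s10   s11  s12  s13 
   s11   s11  s11  s14 
   s12   s12  s12  s13 
   s13   s14   s0   s1 
 * s14   s14  s14   s2 
(> = start, * = accepting)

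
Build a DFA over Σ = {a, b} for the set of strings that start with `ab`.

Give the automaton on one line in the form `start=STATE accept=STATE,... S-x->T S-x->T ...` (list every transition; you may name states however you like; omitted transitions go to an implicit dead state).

Check the first 2 symbols one by one: q0 through q1 record how many have matched `ab` so far; any wrong symbol goes to the dead state q3. After all 2 match we enter the accepting sink q2.
        a   b  
>  q0   q1  q3 
   q1   q3  q2 
 * q2   q2  q2 
   q3   q3  q3 
(> = start, * = accepting)

start=q0 accept=q2 q0-a->q1 q0-b->q3 q1-a->q3 q1-b->q2 q2-a->q2 q2-b->q2 q3-a->q3 q3-b->q3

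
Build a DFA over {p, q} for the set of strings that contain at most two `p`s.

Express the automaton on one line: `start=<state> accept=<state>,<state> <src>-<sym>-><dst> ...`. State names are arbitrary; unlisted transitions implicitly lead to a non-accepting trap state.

Count `p`s, saturating at 3: states A through C mean 0 through 2 `p`s seen; D means more than 2. Each `p` increments (capped at D); other symbols loop. Accept from {A, B, C}.
With 4 states:
       p  q 
>* A   B  A 
 * B   C  B 
 * C   D  C 
   D   D  D 
(> = start, * = accepting)

start=A accept=A,B,C A-p->B A-q->A B-p->C B-q->B C-p->D C-q->C D-p->D D-q->D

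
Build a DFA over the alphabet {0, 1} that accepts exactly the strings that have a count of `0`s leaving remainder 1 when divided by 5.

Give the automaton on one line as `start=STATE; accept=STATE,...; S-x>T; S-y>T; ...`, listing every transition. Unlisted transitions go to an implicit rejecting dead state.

start=q0; accept=q1; q0-0>q1; q0-1>q0; q1-0>q2; q1-1>q1; q2-0>q3; q2-1>q2; q3-0>q4; q3-1>q3; q4-0>q0; q4-1>q4

The only thing that matters is how many `0`s have appeared, reduced mod 5. Use one state per residue: q0 for 0, …, q4 for 4. Reading `0` moves to the next residue; anything else stays put. q1 is accepting.
A 5-state machine:
        0   1  
>  q0   q1  q0 
 * q1   q2  q1 
   q2   q3  q2 
   q3   q4  q3 
   q4   q0  q4 
(> = start, * = accepting)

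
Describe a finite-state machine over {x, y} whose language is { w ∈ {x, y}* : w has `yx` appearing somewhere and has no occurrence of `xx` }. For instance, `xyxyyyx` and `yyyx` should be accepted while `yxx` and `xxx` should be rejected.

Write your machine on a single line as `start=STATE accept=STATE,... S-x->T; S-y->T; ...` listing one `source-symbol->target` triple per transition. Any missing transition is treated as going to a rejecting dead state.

start=S0; accept=S4,S5; S0-x->S1; S0-y->S2; S1-x->S3; S1-y->S2; S2-x->S4; S2-y->S2; S3-x->S3; S3-y->S3; S4-x->S3; S4-y->S5; S5-x->S4; S5-y->S5

Build one automaton per condition and run them in lockstep. One (3 states) tracks whether and how much of `yx` has been seen; the other (3 states) tracks partial matches of the forbidden pattern `xx`. Each combined state is a pair, one component from each; accept when both components accept. After merging equivalent states the machine shrinks.
A 6-state machine:
        x   y  
>  S0   S1  S2 
   S1   S3  S2 
   S2   S4  S2 
   S3   S3  S3 
 * S4   S3  S5 
 * S5   S4  S5 
(> = start, * = accepting)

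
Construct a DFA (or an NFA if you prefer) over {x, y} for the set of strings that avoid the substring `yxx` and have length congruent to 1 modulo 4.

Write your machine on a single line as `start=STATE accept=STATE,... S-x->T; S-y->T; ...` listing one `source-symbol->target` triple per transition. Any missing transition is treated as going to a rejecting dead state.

start=A; accept=B,C,M; A-x->B; A-y->C; B-x->D; B-y->E; C-x->F; C-y->E; D-x->G; D-y->H; E-x->I; E-y->H; F-x->J; F-y->H; G-x->A; G-y->K; H-x->L; H-y->K; I-x->J; I-y->K; J-x->J; J-y->J; K-x->M; K-y->C; L-x->J; L-y->C; M-x->J; M-y->E

Build one automaton per condition and run them in lockstep. One (4 states) tracks partial matches of the forbidden pattern `yxx`; the other (4 states) tracks the input length modulo 4. Each combined state is a pair, one component from each; accept when both components accept. After merging equivalent states the machine shrinks.
13 states suffice.
       x  y 
>  A   B  C 
 * B   D  E 
 * C   F  E 
   D   G  H 
   E   I  H 
   F   J  H 
   G   A  K 
   H   L  K 
   I   J  K 
   J   J  J 
   K   M  C 
   L   J  C 
 * M   J  E 
(> = start, * = accepting)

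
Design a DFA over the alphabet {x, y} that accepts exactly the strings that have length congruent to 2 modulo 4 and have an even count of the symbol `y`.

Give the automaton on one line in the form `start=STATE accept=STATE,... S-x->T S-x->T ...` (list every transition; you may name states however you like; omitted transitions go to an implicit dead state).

Build one automaton per condition and run them in lockstep. The first has 4 states tracking the input length modulo 4; the second has 2 states tracking the count of `y`s modulo 2. A product state is a pair (one from each), accepting exactly when both do.
An 8-state machine:
        x   y  
>  q0   q1  q2 
   q1   q3  q4 
   q2   q4  q3 
 * q3   q5  q6 
   q4   q6  q5 
   q5   q0  q7 
   q6   q7  q0 
   q7   q2  q1 
(> = start, * = accepting)

start=q0 accept=q3 q0-x->q1 q0-y->q2 q1-x->q3 q1-y->q4 q2-x->q4 q2-y->q3 q3-x->q5 q3-y->q6 q4-x->q6 q4-y->q5 q5-x->q0 q5-y->q7 q6-x->q7 q6-y->q0 q7-x->q2 q7-y->q1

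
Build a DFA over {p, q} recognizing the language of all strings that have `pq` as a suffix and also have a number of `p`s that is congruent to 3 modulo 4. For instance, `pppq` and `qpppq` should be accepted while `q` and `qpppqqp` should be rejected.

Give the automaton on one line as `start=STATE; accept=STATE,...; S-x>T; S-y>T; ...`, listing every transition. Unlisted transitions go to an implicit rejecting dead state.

start=S0; accept=S4; S0-p>S1; S0-q>S0; S1-p>S2; S1-q>S1; S2-p>S3; S2-q>S2; S3-p>S0; S3-q>S4; S4-p>S0; S4-q>S5; S5-p>S0; S5-q>S5

Build one automaton per condition and run them in lockstep. One (3 states) tracks how much of the suffix `pq` has currently been matched; the other (4 states) tracks the count of `p`s modulo 4. Each combined state is a pair, one component from each; accept when both components accept. After merging equivalent states the machine shrinks.
A 6-state machine:
        p   q  
>  S0   S1  S0 
   S1   S2  S1 
   S2   S3  S2 
   S3   S0  S4 
 * S4   S0  S5 
   S5   S0  S5 
(> = start, * = accepting)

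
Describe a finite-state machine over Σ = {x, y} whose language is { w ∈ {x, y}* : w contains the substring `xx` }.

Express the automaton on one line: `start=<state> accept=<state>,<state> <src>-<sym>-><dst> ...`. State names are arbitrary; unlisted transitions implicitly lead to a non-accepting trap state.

start=S0 accept=S2 S0-x->S1 S0-y->S0 S1-x->S2 S1-y->S0 S2-x->S2 S2-y->S2

States S0..S1 record the length of the longest prefix of `xx` that matches the current input suffix. Reaching S2 means `xx` has been seen, and we stay there forever. Accept from S2.
With 3 states:
        x   y  
>  S0   S1  S0 
   S1   S2  S0 
 * S2   S2  S2 
(> = start, * = accepting)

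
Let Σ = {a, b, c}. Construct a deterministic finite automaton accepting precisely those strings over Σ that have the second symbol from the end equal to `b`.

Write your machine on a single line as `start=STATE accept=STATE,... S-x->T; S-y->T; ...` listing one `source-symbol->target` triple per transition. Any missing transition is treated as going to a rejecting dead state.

start=q0; accept=q7,q8,q9; q0-a->q1; q0-b->q2; q0-c->q3; q1-a->q4; q1-b->q5; q1-c->q6; q2-a->q7; q2-b->q8; q2-c->q9; q3-a->q10; q3-b->q11; q3-c->q12; q4-a->q4; q4-b->q5; q4-c->q6; q5-a->q7; q5-b->q8; q5-c->q9; q6-a->q10; q6-b->q11; q6-c->q12; q7-a->q4; q7-b->q5; q7-c->q6; q8-a->q7; q8-b->q8; q8-c->q9; q9-a->q10; q9-b->q11; q9-c->q12; q10-a->q4; q10-b->q5; q10-c->q6; q11-a->q7; q11-b->q8; q11-c->q9; q12-a->q10; q12-b->q11; q12-c->q12

Because acceptance depends on a position counted from the end, the machine has to buffer the most recent 2 symbols. Make each state the string of the last up-to-2 symbols read; on input `x` shift the window left and append `x`. Accept when the buffered window has length 2 and begins with `b`.
13 states suffice.
          a    b    c  
>  q0     q1   q2   q3 
   q1     q4   q5   q6 
   q2     q7   q8   q9 
   q3    q10  q11  q12 
   q4     q4   q5   q6 
   q5     q7   q8   q9 
   q6    q10  q11  q12 
 * q7     q4   q5   q6 
 * q8     q7   q8   q9 
 * q9    q10  q11  q12 
   q10    q4   q5   q6 
   q11    q7   q8   q9 
   q12   q10  q11  q12 
(> = start, * = accepting)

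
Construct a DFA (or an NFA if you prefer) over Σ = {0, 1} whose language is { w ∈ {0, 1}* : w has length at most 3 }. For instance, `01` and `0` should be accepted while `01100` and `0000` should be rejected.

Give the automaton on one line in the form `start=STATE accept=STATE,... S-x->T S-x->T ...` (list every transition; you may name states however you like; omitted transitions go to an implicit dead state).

start=A accept=A,B,C,D A-0->B A-1->B B-0->C B-1->C C-0->D C-1->D D-0->E D-1->E E-0->E E-1->E

Count input length up to 4: every symbol moves from A toward E, which means 'more than 3' and absorbs. Accept from {A, B, C, D}.
5 states suffice.
       0  1 
>* A   B  B 
 * B   C  C 
 * C   D  D 
 * D   E  E 
   E   E  E 
(> = start, * = accepting)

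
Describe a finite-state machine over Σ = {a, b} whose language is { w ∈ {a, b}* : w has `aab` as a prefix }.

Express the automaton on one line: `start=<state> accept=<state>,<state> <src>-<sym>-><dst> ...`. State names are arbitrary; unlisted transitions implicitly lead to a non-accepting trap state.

Walk along `aab` while the input agrees: from s0 take `a` to s1, and so on. Any deviation drops to the rejecting sink s4. Once s3 is reached the prefix is confirmed and every continuation is accepted.
With 5 states:
        a   b  
>  s0   s1  s4 
   s1   s2  s4 
   s2   s4  s3 
 * s3   s3  s3 
   s4   s4  s4 
(> = start, * = accepting)

start=s0 accept=s3 s0-a->s1 s0-b->s4 s1-a->s2 s1-b->s4 s2-a->s4 s2-b->s3 s3-a->s3 s3-b->s3 s4-a->s4 s4-b->s4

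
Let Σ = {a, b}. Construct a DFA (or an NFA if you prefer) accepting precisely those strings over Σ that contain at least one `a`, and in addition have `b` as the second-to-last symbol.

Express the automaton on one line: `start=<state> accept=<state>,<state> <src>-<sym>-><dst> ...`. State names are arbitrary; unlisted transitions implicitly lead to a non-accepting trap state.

start=s0 accept=s4,s5 s0-a->s1 s0-b->s2 s1-a->s1 s1-b->s3 s2-a->s4 s2-b->s2 s3-a->s4 s3-b->s5 s4-a->s1 s4-b->s3 s5-a->s4 s5-b->s5

Handle the two conditions separately and then intersect. One (3 states) tracks the count of `a`s, saturating at 2; the other (7 states) tracks the last 2 symbols read. Each combined state is a pair, one component from each; accept when both components accept. After merging equivalent states the machine shrinks.
        a   b  
>  s0   s1  s2 
   s1   s1  s3 
   s2   s4  s2 
   s3   s4  s5 
 * s4   s1  s3 
 * s5   s4  s5 
(> = start, * = accepting)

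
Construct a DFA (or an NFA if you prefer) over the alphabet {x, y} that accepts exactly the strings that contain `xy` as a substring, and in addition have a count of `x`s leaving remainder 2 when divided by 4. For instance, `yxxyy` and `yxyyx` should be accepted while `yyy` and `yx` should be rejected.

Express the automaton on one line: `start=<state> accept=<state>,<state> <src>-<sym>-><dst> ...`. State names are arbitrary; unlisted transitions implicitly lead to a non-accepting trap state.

Handle the two conditions separately and then intersect. The first has 3 states tracking whether and how much of `xy` has been seen; the second has 4 states tracking the count of `x`s modulo 4. A product state is a pair (one from each), accepting exactly when both do.
9 states suffice.
       x  y 
>  A   B  A 
   B   C  D 
   C   E  F 
   D   F  D 
   E   G  H 
 * F   H  F 
   G   B  I 
   H   I  H 
   I   D  I 
(> = start, * = accepting)

start=A accept=F A-x->B A-y->A B-x->C B-y->D C-x->E C-y->F D-x->F D-y->D E-x->G E-y->H F-x->H F-y->F G-x->B G-y->I H-x->I H-y->H I-x->D I-y->I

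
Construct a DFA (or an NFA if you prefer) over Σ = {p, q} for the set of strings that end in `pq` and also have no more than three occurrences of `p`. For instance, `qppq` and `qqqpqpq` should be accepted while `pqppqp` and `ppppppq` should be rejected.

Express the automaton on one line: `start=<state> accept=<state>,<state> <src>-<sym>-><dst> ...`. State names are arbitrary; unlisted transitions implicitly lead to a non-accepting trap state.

start=A accept=D,F,I A-p->B A-q->A B-p->C B-q->D C-p->E C-q->F D-p->C D-q->G E-p->H E-q->I F-p->E F-q->J G-p->C G-q->G H-p->H H-q->H I-p->H I-q->H J-p->E J-q->J

Build one automaton per condition and run them in lockstep. One (3 states) tracks how much of the suffix `pq` has currently been matched; the other (5 states) tracks the count of `p`s, saturating at 4. Each combined state is a pair, one component from each; accept when both components accept. Minimizing collapses redundant product states.
10 states suffice.
       p  q 
>  A   B  A 
   B   C  D 
   C   E  F 
 * D   C  G 
   E   H  I 
 * F   E  J 
   G   C  G 
   H   H  H 
 * I   H  H 
   J   E  J 
(> = start, * = accepting)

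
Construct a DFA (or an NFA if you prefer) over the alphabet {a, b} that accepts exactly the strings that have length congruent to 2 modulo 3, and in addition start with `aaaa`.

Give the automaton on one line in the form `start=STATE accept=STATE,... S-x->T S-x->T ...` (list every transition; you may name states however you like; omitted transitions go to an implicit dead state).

Handle the two conditions separately and then intersect. One (3 states) tracks the input length modulo 3; the other (6 states) tracks whether the input so far still matches the prefix `aaaa`. Each combined state is a pair, one component from each; accept when both components accept. After merging equivalent states the machine shrinks.
An 8-state machine:
        a   b  
>  q0   q1  q2 
   q1   q3  q2 
   q2   q2  q2 
   q3   q4  q2 
   q4   q5  q2 
   q5   q6  q6 
 * q6   q7  q7 
   q7   q5  q5 
(> = start, * = accepting)

start=q0 accept=q6 q0-a->q1 q0-b->q2 q1-a->q3 q1-b->q2 q2-a->q2 q2-b->q2 q3-a->q4 q3-b->q2 q4-a->q5 q4-b->q2 q5-a->q6 q5-b->q6 q6-a->q7 q6-b->q7 q7-a->q5 q7-b->q5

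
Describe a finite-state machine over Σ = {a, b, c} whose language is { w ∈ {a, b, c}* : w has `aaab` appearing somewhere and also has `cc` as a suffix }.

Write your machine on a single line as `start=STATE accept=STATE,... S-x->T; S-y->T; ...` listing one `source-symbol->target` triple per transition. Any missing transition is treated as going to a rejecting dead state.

Build one automaton per condition and run them in lockstep. The first has 5 states tracking whether and how much of `aaab` has been seen; the second has 3 states tracking how much of the suffix `cc` has currently been matched. A product state is a pair (one from each), accepting exactly when both do. After merging equivalent states the machine shrinks.
With 7 states:
        a   b   c  
>  q0   q1  q0  q0 
   q1   q2  q0  q0 
   q2   q3  q0  q0 
   q3   q3  q4  q0 
   q4   q4  q4  q5 
   q5   q4  q4  q6 
 * q6   q4  q4  q6 
(> = start, * = accepting)

start=q0; accept=q6; q0-a->q1; q0-b->q0; q0-c->q0; q1-a->q2; q1-b->q0; q1-c->q0; q2-a->q3; q2-b->q0; q2-c->q0; q3-a->q3; q3-b->q4; q3-c->q0; q4-a->q4; q4-b->q4; q4-c->q5; q5-a->q4; q5-b->q4; q5-c->q6; q6-a->q4; q6-b->q4; q6-c->q6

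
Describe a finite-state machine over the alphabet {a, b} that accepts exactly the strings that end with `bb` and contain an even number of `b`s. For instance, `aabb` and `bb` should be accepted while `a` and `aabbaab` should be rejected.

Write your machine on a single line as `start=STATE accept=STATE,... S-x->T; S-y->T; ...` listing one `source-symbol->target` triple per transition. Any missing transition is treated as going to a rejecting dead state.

Build one automaton per condition and run them in lockstep. One (3 states) tracks how much of the suffix `bb` has currently been matched; the other (2 states) tracks the count of `b`s modulo 2. Each combined state is a pair, one component from each; accept when both components accept.
A 6-state machine:
        a   b  
>  q0   q0  q1 
   q1   q2  q3 
   q2   q2  q4 
 * q3   q0  q5 
   q4   q0  q5 
   q5   q2  q3 
(> = start, * = accepting)

start=q0; accept=q3; q0-a->q0; q0-b->q1; q1-a->q2; q1-b->q3; q2-a->q2; q2-b->q4; q3-a->q0; q3-b->q5; q4-a->q0; q4-b->q5; q5-a->q2; q5-b->q3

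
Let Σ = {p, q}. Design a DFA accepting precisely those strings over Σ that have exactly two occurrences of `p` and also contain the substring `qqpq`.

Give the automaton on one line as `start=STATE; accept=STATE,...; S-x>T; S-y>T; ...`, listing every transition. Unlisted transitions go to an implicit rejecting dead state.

start=A; accept=K; A-p>B; A-q>C; B-p>D; B-q>E; C-p>B; C-q>F; D-p>D; D-q>D; E-p>D; E-q>G; F-p>H; F-q>F; G-p>I; G-q>G; H-p>D; H-q>J; I-p>D; I-q>K; J-p>K; J-q>J; K-p>D; K-q>K

Handle the two conditions separately and then intersect. One (4 states) tracks the count of `p`s, saturating at 3; the other (5 states) tracks whether and how much of `qqpq` has been seen. Each combined state is a pair, one component from each; accept when both components accept. After merging equivalent states the machine shrinks.
11 states suffice.
       p  q 
>  A   B  C 
   B   D  E 
   C   B  F 
   D   D  D 
   E   D  G 
   F   H  F 
   G   I  G 
   H   D  J 
   I   D  K 
   J   K  J 
 * K   D  K 
(> = start, * = accepting)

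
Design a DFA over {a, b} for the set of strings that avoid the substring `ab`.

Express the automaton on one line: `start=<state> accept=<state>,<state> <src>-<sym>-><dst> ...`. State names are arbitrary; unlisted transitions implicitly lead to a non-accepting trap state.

Track partial matches of the forbidden pattern `ab`. State q2 is a dead state reached once `ab` has occurred; every other state accepts. q0 means no part of `ab` is currently matched.
3 states suffice.
        a   b  
>* q0   q1  q0 
 * q1   q1  q2 
   q2   q2  q2 
(> = start, * = accepting)

start=q0 accept=q0,q1 q0-a->q1 q0-b->q0 q1-a->q1 q1-b->q2 q2-a->q2 q2-b->q2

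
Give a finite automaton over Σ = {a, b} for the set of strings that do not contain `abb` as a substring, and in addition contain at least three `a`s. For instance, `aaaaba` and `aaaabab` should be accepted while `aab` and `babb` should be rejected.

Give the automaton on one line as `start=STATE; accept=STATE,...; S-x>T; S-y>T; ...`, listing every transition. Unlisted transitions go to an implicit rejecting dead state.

Build one automaton per condition and run them in lockstep. The first has 4 states tracking partial matches of the forbidden pattern `abb`; the second has 5 states tracking the count of `a`s, saturating at 4. A product state is a pair (one from each), accepting exactly when both do.
With 13 states:
          a    b  
>  q0     q1   q0 
   q1     q2   q3 
   q2     q4   q5 
   q3     q2   q6 
 * q4     q7   q8 
   q5     q4   q9 
   q6     q9   q6 
 * q7     q7  q10 
 * q8     q7  q11 
   q9    q11   q9 
 * q10    q7  q12 
   q11   q12  q11 
   q12   q12  q12 
(> = start, * = accepting)

start=q0; accept=q4,q7,q8,q10; q0-a>q1; q0-b>q0; q1-a>q2; q1-b>q3; q2-a>q4; q2-b>q5; q3-a>q2; q3-b>q6; q4-a>q7; q4-b>q8; q5-a>q4; q5-b>q9; q6-a>q9; q6-b>q6; q7-a>q7; q7-b>q10; q8-a>q7; q8-b>q11; q9-a>q11; q9-b>q9; q10-a>q7; q10-b>q12; q11-a>q12; q11-b>q11; q12-a>q12; q12-b>q12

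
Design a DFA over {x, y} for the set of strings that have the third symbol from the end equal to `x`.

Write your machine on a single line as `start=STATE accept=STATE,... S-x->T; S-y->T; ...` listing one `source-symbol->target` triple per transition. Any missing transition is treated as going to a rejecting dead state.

A DFA must remember the last 3 symbols (since which symbol is third-to-last isn't known until the input ends). Use one state per possible window of the last ≤3 symbols; accept from those whose window starts with `x`.
A 15-state machine:
          x    y  
>  S0     S1   S2 
   S1     S3   S4 
   S2     S5   S6 
   S3     S7   S8 
   S4     S9  S10 
   S5    S11  S12 
   S6    S13  S14 
 * S7     S7   S8 
 * S8     S9  S10 
 * S9    S11  S12 
 * S10   S13  S14 
   S11    S7   S8 
   S12    S9  S10 
   S13   S11  S12 
   S14   S13  S14 
(> = start, * = accepting)

start=S0; accept=S7,S8,S9,S10; S0-x->S1; S0-y->S2; S1-x->S3; S1-y->S4; S2-x->S5; S2-y->S6; S3-x->S7; S3-y->S8; S4-x->S9; S4-y->S10; S5-x->S11; S5-y->S12; S6-x->S13; S6-y->S14; S7-x->S7; S7-y->S8; S8-x->S9; S8-y->S10; S9-x->S11; S9-y->S12; S10-x->S13; S10-y->S14; S11-x->S7; S11-y->S8; S12-x->S9; S12-y->S10; S13-x->S11; S13-y->S12; S14-x->S13; S14-y->S14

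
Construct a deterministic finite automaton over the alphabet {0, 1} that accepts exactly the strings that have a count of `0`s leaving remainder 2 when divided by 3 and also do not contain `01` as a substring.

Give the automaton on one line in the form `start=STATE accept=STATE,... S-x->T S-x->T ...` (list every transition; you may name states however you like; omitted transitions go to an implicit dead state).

Build one automaton per condition and run them in lockstep. The first has 3 states tracking the count of `0`s modulo 3; the second has 3 states tracking partial matches of the forbidden pattern `01`. A product state is a pair (one from each), accepting exactly when both do.
With 7 states:
        0   1  
>  S0   S1  S0 
   S1   S2  S3 
 * S2   S4  S5 
   S3   S5  S3 
   S4   S1  S6 
   S5   S6  S5 
   S6   S3  S6 
(> = start, * = accepting)

start=S0 accept=S2 S0-0->S1 S0-1->S0 S1-0->S2 S1-1->S3 S2-0->S4 S2-1->S5 S3-0->S5 S3-1->S3 S4-0->S1 S4-1->S6 S5-0->S6 S5-1->S5 S6-0->S3 S6-1->S6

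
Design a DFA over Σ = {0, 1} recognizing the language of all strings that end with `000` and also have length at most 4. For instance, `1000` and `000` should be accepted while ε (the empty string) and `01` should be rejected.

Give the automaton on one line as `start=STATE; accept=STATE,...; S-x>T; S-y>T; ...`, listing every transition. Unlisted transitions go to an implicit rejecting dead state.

Build one automaton per condition and run them in lockstep. The first has 4 states tracking how much of the suffix `000` has currently been matched; the second has 6 states tracking the input length, saturating at 5. A product state is a pair (one from each), accepting exactly when both do.
An 18-state machine:
          0    1  
>  q0     q1   q2 
   q1     q3   q4 
   q2     q5   q4 
   q3     q6   q7 
   q4     q8   q7 
   q5     q9   q7 
 * q6    q10  q11 
   q7    q12  q11 
   q8    q13  q11 
   q9    q10  q11 
 * q10   q14  q15 
   q11   q16  q15 
   q12   q17  q15 
   q13   q14  q15 
   q14   q14  q15 
   q15   q16  q15 
   q16   q17  q15 
   q17   q14  q15 
(> = start, * = accepting)

start=q0; accept=q6,q10; q0-0>q1; q0-1>q2; q1-0>q3; q1-1>q4; q2-0>q5; q2-1>q4; q3-0>q6; q3-1>q7; q4-0>q8; q4-1>q7; q5-0>q9; q5-1>q7; q6-0>q10; q6-1>q11; q7-0>q12; q7-1>q11; q8-0>q13; q8-1>q11; q9-0>q10; q9-1>q11; q10-0>q14; q10-1>q15; q11-0>q16; q11-1>q15; q12-0>q17; q12-1>q15; q13-0>q14; q13-1>q15; q14-0>q14; q14-1>q15; q15-0>q16; q15-1>q15; q16-0>q17; q16-1>q15; q17-0>q14; q17-1>q15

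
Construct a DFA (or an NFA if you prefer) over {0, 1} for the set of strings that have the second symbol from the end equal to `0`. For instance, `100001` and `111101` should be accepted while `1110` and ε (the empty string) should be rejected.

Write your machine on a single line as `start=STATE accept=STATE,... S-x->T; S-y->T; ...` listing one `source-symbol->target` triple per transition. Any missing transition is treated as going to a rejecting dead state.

start=q0; accept=q3,q4; q0-0->q1; q0-1->q2; q1-0->q3; q1-1->q4; q2-0->q5; q2-1->q6; q3-0->q3; q3-1->q4; q4-0->q5; q4-1->q6; q5-0->q3; q5-1->q4; q6-0->q5; q6-1->q6

Because acceptance depends on a position counted from the end, the machine has to buffer the most recent 2 symbols. Make each state the string of the last up-to-2 symbols read; on input `x` shift the window left and append `x`. Accept when the buffered window has length 2 and begins with `0`.
        0   1  
>  q0   q1  q2 
   q1   q3  q4 
   q2   q5  q6 
 * q3   q3  q4 
 * q4   q5  q6 
   q5   q3  q4 
   q6   q5  q6 
(> = start, * = accepting)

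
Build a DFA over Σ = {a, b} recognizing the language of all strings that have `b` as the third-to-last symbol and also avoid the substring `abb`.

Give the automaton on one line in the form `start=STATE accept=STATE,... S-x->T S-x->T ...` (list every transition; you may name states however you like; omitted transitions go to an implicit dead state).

start=S0 accept=S7,S8,S9,S10 S0-a->S1 S0-b->S2 S1-a->S1 S1-b->S3 S2-a->S4 S2-b->S5 S3-a->S4 S3-b->S6 S4-a->S7 S4-b->S8 S5-a->S9 S5-b->S10 S6-a->S6 S6-b->S6 S7-a->S1 S7-b->S3 S8-a->S4 S8-b->S6 S9-a->S7 S9-b->S8 S10-a->S9 S10-b->S10

Run two small machines in parallel and take their product. The first has 15 states tracking the last 3 symbols read; the second has 4 states tracking partial matches of the forbidden pattern `abb`. A product state is a pair (one from each), accepting exactly when both do. Equivalent product states are then merged.
With 11 states:
          a    b  
>  S0     S1   S2 
   S1     S1   S3 
   S2     S4   S5 
   S3     S4   S6 
   S4     S7   S8 
   S5     S9  S10 
   S6     S6   S6 
 * S7     S1   S3 
 * S8     S4   S6 
 * S9     S7   S8 
 * S10    S9  S10 
(> = start, * = accepting)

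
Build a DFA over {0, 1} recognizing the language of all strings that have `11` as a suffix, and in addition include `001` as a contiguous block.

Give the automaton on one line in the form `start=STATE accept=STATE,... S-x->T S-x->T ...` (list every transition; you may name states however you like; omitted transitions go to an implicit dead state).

Handle the two conditions separately and then intersect. The first has 3 states tracking how much of the suffix `11` has currently been matched; the second has 4 states tracking whether and how much of `001` has been seen. A product state is a pair (one from each), accepting exactly when both do. Equivalent product states are then merged.
With 5 states:
        0   1  
>  q0   q1  q0 
   q1   q2  q0 
   q2   q2  q3 
   q3   q2  q4 
 * q4   q2  q4 
(> = start, * = accepting)

start=q0 accept=q4 q0-0->q1 q0-1->q0 q1-0->q2 q1-1->q0 q2-0->q2 q2-1->q3 q3-0->q2 q3-1->q4 q4-0->q2 q4-1->q4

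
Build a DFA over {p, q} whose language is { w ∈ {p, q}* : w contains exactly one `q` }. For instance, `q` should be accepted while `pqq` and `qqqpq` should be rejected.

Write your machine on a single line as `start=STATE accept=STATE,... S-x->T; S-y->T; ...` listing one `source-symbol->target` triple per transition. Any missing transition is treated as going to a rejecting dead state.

start=s0; accept=s1; s0-p->s0; s0-q->s1; s1-p->s1; s1-q->s2; s2-p->s2; s2-q->s2

Only the number of `q`s matters, and only up to 2. Make a chain s0 → s1 → s2 advanced by each `q` (with s2 absorbing); every other symbol self-loops. The accepting set is {s1}.
A 3-state machine:
        p   q  
>  s0   s0  s1 
 * s1   s1  s2 
   s2   s2  s2 
(> = start, * = accepting)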